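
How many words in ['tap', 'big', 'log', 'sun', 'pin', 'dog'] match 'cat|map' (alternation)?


Alternation 'cat|map' matches either 'cat' or 'map'.
Checking each word:
  'tap' -> no
  'big' -> no
  'log' -> no
  'sun' -> no
  'pin' -> no
  'dog' -> no
Matches: []
Count: 0

0


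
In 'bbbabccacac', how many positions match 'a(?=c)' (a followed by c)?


Lookahead 'a(?=c)' matches 'a' only when followed by 'c'.
String: 'bbbabccacac'
Checking each position where char is 'a':
  pos 3: 'a' -> no (next='b')
  pos 7: 'a' -> MATCH (next='c')
  pos 9: 'a' -> MATCH (next='c')
Matching positions: [7, 9]
Count: 2

2


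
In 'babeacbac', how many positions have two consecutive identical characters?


Looking for consecutive identical characters in 'babeacbac':
  pos 0-1: 'b' vs 'a' -> different
  pos 1-2: 'a' vs 'b' -> different
  pos 2-3: 'b' vs 'e' -> different
  pos 3-4: 'e' vs 'a' -> different
  pos 4-5: 'a' vs 'c' -> different
  pos 5-6: 'c' vs 'b' -> different
  pos 6-7: 'b' vs 'a' -> different
  pos 7-8: 'a' vs 'c' -> different
Consecutive identical pairs: []
Count: 0

0


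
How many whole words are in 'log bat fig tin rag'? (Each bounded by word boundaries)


Word boundaries (\b) mark the start/end of each word.
Text: 'log bat fig tin rag'
Splitting by whitespace:
  Word 1: 'log'
  Word 2: 'bat'
  Word 3: 'fig'
  Word 4: 'tin'
  Word 5: 'rag'
Total whole words: 5

5


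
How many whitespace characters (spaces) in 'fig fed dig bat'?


\s matches whitespace characters (spaces, tabs, etc.).
Text: 'fig fed dig bat'
This text has 4 words separated by spaces.
Number of spaces = number of words - 1 = 4 - 1 = 3

3


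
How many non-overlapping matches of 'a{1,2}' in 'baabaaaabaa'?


Pattern 'a{1,2}' matches between 1 and 2 consecutive a's (greedy).
String: 'baabaaaabaa'
Finding runs of a's and applying greedy matching:
  Run at pos 1: 'aa' (length 2)
  Run at pos 4: 'aaaa' (length 4)
  Run at pos 9: 'aa' (length 2)
Matches: ['aa', 'aa', 'aa', 'aa']
Count: 4

4


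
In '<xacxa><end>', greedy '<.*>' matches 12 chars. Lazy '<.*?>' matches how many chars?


Greedy '<.*>' tries to match as MUCH as possible.
Lazy '<.*?>' tries to match as LITTLE as possible.

String: '<xacxa><end>'
Greedy '<.*>' starts at first '<' and extends to the LAST '>': '<xacxa><end>' (12 chars)
Lazy '<.*?>' starts at first '<' and stops at the FIRST '>': '<xacxa>' (7 chars)

7


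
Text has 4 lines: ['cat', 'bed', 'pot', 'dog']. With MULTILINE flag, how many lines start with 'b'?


With MULTILINE flag, ^ matches the start of each line.
Lines: ['cat', 'bed', 'pot', 'dog']
Checking which lines start with 'b':
  Line 1: 'cat' -> no
  Line 2: 'bed' -> MATCH
  Line 3: 'pot' -> no
  Line 4: 'dog' -> no
Matching lines: ['bed']
Count: 1

1


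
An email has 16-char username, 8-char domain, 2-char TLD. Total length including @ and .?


An email address has format: username@domain.tld
Username length: 16
'@' character: 1
Domain length: 8
'.' character: 1
TLD length: 2
Total = 16 + 1 + 8 + 1 + 2 = 28

28


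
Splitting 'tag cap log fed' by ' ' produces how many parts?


Splitting by ' ' breaks the string at each occurrence of the separator.
Text: 'tag cap log fed'
Parts after split:
  Part 1: 'tag'
  Part 2: 'cap'
  Part 3: 'log'
  Part 4: 'fed'
Total parts: 4

4


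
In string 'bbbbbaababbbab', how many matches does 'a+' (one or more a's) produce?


Pattern 'a+' matches one or more consecutive a's.
String: 'bbbbbaababbbab'
Scanning for runs of a:
  Match 1: 'aa' (length 2)
  Match 2: 'a' (length 1)
  Match 3: 'a' (length 1)
Total matches: 3

3


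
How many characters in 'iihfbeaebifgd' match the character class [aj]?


Character class [aj] matches any of: {a, j}
Scanning string 'iihfbeaebifgd' character by character:
  pos 0: 'i' -> no
  pos 1: 'i' -> no
  pos 2: 'h' -> no
  pos 3: 'f' -> no
  pos 4: 'b' -> no
  pos 5: 'e' -> no
  pos 6: 'a' -> MATCH
  pos 7: 'e' -> no
  pos 8: 'b' -> no
  pos 9: 'i' -> no
  pos 10: 'f' -> no
  pos 11: 'g' -> no
  pos 12: 'd' -> no
Total matches: 1

1


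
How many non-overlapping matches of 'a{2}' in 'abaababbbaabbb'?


Pattern 'a{2}' matches exactly 2 consecutive a's (greedy, non-overlapping).
String: 'abaababbbaabbb'
Scanning for runs of a's:
  Run at pos 0: 'a' (length 1) -> 0 match(es)
  Run at pos 2: 'aa' (length 2) -> 1 match(es)
  Run at pos 5: 'a' (length 1) -> 0 match(es)
  Run at pos 9: 'aa' (length 2) -> 1 match(es)
Matches found: ['aa', 'aa']
Total: 2

2


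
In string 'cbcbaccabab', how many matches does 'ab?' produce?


Pattern 'ab?' matches 'a' optionally followed by 'b'.
String: 'cbcbaccabab'
Scanning left to right for 'a' then checking next char:
  Match 1: 'a' (a not followed by b)
  Match 2: 'ab' (a followed by b)
  Match 3: 'ab' (a followed by b)
Total matches: 3

3


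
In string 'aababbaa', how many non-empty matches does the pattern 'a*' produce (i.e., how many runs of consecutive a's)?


Pattern 'a*' matches zero or more a's. We want non-empty runs of consecutive a's.
String: 'aababbaa'
Walking through the string to find runs of a's:
  Run 1: positions 0-1 -> 'aa'
  Run 2: positions 3-3 -> 'a'
  Run 3: positions 6-7 -> 'aa'
Non-empty runs found: ['aa', 'a', 'aa']
Count: 3

3


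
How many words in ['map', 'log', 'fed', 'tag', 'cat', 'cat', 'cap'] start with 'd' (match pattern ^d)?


Pattern ^d anchors to start of word. Check which words begin with 'd':
  'map' -> no
  'log' -> no
  'fed' -> no
  'tag' -> no
  'cat' -> no
  'cat' -> no
  'cap' -> no
Matching words: []
Count: 0

0


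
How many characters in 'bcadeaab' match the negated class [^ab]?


Negated class [^ab] matches any char NOT in {a, b}
Scanning 'bcadeaab':
  pos 0: 'b' -> no (excluded)
  pos 1: 'c' -> MATCH
  pos 2: 'a' -> no (excluded)
  pos 3: 'd' -> MATCH
  pos 4: 'e' -> MATCH
  pos 5: 'a' -> no (excluded)
  pos 6: 'a' -> no (excluded)
  pos 7: 'b' -> no (excluded)
Total matches: 3

3


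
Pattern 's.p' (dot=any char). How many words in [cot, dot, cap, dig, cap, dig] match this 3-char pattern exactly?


Pattern 's.p' means: starts with 's', any single char, ends with 'p'.
Checking each word (must be exactly 3 chars):
  'cot' (len=3): no
  'dot' (len=3): no
  'cap' (len=3): no
  'dig' (len=3): no
  'cap' (len=3): no
  'dig' (len=3): no
Matching words: []
Total: 0

0


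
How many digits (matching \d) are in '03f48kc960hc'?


\d matches any digit 0-9.
Scanning '03f48kc960hc':
  pos 0: '0' -> DIGIT
  pos 1: '3' -> DIGIT
  pos 3: '4' -> DIGIT
  pos 4: '8' -> DIGIT
  pos 7: '9' -> DIGIT
  pos 8: '6' -> DIGIT
  pos 9: '0' -> DIGIT
Digits found: ['0', '3', '4', '8', '9', '6', '0']
Total: 7

7


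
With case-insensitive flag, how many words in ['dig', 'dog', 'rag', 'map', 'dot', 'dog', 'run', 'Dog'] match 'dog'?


Case-insensitive matching: compare each word's lowercase form to 'dog'.
  'dig' -> lower='dig' -> no
  'dog' -> lower='dog' -> MATCH
  'rag' -> lower='rag' -> no
  'map' -> lower='map' -> no
  'dot' -> lower='dot' -> no
  'dog' -> lower='dog' -> MATCH
  'run' -> lower='run' -> no
  'Dog' -> lower='dog' -> MATCH
Matches: ['dog', 'dog', 'Dog']
Count: 3

3


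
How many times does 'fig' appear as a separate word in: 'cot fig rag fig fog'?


Scanning each word for exact match 'fig':
  Word 1: 'cot' -> no
  Word 2: 'fig' -> MATCH
  Word 3: 'rag' -> no
  Word 4: 'fig' -> MATCH
  Word 5: 'fog' -> no
Total matches: 2

2


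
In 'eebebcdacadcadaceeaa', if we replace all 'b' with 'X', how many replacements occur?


re.sub('b', 'X', text) replaces every occurrence of 'b' with 'X'.
Text: 'eebebcdacadcadaceeaa'
Scanning for 'b':
  pos 2: 'b' -> replacement #1
  pos 4: 'b' -> replacement #2
Total replacements: 2

2


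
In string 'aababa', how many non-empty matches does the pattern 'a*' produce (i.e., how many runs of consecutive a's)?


Pattern 'a*' matches zero or more a's. We want non-empty runs of consecutive a's.
String: 'aababa'
Walking through the string to find runs of a's:
  Run 1: positions 0-1 -> 'aa'
  Run 2: positions 3-3 -> 'a'
  Run 3: positions 5-5 -> 'a'
Non-empty runs found: ['aa', 'a', 'a']
Count: 3

3


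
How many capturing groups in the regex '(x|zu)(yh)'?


To count capturing groups, count each '(' that starts a group.
Pattern: '(x|zu)(yh)'
Walking through the pattern:
  Position 0: '(' -> group #1
  Position 6: '(' -> group #2
Total capturing groups: 2

2


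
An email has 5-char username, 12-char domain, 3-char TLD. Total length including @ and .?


An email address has format: username@domain.tld
Username length: 5
'@' character: 1
Domain length: 12
'.' character: 1
TLD length: 3
Total = 5 + 1 + 12 + 1 + 3 = 22

22


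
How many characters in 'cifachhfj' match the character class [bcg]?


Character class [bcg] matches any of: {b, c, g}
Scanning string 'cifachhfj' character by character:
  pos 0: 'c' -> MATCH
  pos 1: 'i' -> no
  pos 2: 'f' -> no
  pos 3: 'a' -> no
  pos 4: 'c' -> MATCH
  pos 5: 'h' -> no
  pos 6: 'h' -> no
  pos 7: 'f' -> no
  pos 8: 'j' -> no
Total matches: 2

2


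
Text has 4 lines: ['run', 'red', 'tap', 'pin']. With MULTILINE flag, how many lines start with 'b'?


With MULTILINE flag, ^ matches the start of each line.
Lines: ['run', 'red', 'tap', 'pin']
Checking which lines start with 'b':
  Line 1: 'run' -> no
  Line 2: 'red' -> no
  Line 3: 'tap' -> no
  Line 4: 'pin' -> no
Matching lines: []
Count: 0

0


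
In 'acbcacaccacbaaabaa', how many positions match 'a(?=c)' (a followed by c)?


Lookahead 'a(?=c)' matches 'a' only when followed by 'c'.
String: 'acbcacaccacbaaabaa'
Checking each position where char is 'a':
  pos 0: 'a' -> MATCH (next='c')
  pos 4: 'a' -> MATCH (next='c')
  pos 6: 'a' -> MATCH (next='c')
  pos 9: 'a' -> MATCH (next='c')
  pos 12: 'a' -> no (next='a')
  pos 13: 'a' -> no (next='a')
  pos 14: 'a' -> no (next='b')
  pos 16: 'a' -> no (next='a')
Matching positions: [0, 4, 6, 9]
Count: 4

4


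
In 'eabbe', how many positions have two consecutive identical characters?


Looking for consecutive identical characters in 'eabbe':
  pos 0-1: 'e' vs 'a' -> different
  pos 1-2: 'a' vs 'b' -> different
  pos 2-3: 'b' vs 'b' -> MATCH ('bb')
  pos 3-4: 'b' vs 'e' -> different
Consecutive identical pairs: ['bb']
Count: 1

1


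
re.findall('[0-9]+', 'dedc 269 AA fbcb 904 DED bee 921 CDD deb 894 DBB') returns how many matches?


Pattern '[0-9]+' finds one or more digits.
Text: 'dedc 269 AA fbcb 904 DED bee 921 CDD deb 894 DBB'
Scanning for matches:
  Match 1: '269'
  Match 2: '904'
  Match 3: '921'
  Match 4: '894'
Total matches: 4

4


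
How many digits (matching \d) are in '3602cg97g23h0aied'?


\d matches any digit 0-9.
Scanning '3602cg97g23h0aied':
  pos 0: '3' -> DIGIT
  pos 1: '6' -> DIGIT
  pos 2: '0' -> DIGIT
  pos 3: '2' -> DIGIT
  pos 6: '9' -> DIGIT
  pos 7: '7' -> DIGIT
  pos 9: '2' -> DIGIT
  pos 10: '3' -> DIGIT
  pos 12: '0' -> DIGIT
Digits found: ['3', '6', '0', '2', '9', '7', '2', '3', '0']
Total: 9

9


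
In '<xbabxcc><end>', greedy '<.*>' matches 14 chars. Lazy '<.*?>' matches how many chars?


Greedy '<.*>' tries to match as MUCH as possible.
Lazy '<.*?>' tries to match as LITTLE as possible.

String: '<xbabxcc><end>'
Greedy '<.*>' starts at first '<' and extends to the LAST '>': '<xbabxcc><end>' (14 chars)
Lazy '<.*?>' starts at first '<' and stops at the FIRST '>': '<xbabxcc>' (9 chars)

9


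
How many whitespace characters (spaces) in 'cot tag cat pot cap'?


\s matches whitespace characters (spaces, tabs, etc.).
Text: 'cot tag cat pot cap'
This text has 5 words separated by spaces.
Number of spaces = number of words - 1 = 5 - 1 = 4

4


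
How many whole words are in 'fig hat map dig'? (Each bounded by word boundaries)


Word boundaries (\b) mark the start/end of each word.
Text: 'fig hat map dig'
Splitting by whitespace:
  Word 1: 'fig'
  Word 2: 'hat'
  Word 3: 'map'
  Word 4: 'dig'
Total whole words: 4

4


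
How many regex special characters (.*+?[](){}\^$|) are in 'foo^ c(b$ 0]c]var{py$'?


Regex special characters are: . * + ? [ ] ( ) { } \ ^ $ |
Scanning 'foo^ c(b$ 0]c]var{py$':
  pos 3: '^' -> SPECIAL
  pos 6: '(' -> SPECIAL
  pos 8: '$' -> SPECIAL
  pos 11: ']' -> SPECIAL
  pos 13: ']' -> SPECIAL
  pos 17: '{' -> SPECIAL
  pos 20: '$' -> SPECIAL
Special chars found: ['^', '(', '$', ']', ']', '{', '$']
Total: 7

7


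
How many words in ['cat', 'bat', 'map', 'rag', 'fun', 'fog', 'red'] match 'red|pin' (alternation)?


Alternation 'red|pin' matches either 'red' or 'pin'.
Checking each word:
  'cat' -> no
  'bat' -> no
  'map' -> no
  'rag' -> no
  'fun' -> no
  'fog' -> no
  'red' -> MATCH
Matches: ['red']
Count: 1

1


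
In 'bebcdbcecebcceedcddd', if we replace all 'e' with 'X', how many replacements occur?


re.sub('e', 'X', text) replaces every occurrence of 'e' with 'X'.
Text: 'bebcdbcecebcceedcddd'
Scanning for 'e':
  pos 1: 'e' -> replacement #1
  pos 7: 'e' -> replacement #2
  pos 9: 'e' -> replacement #3
  pos 13: 'e' -> replacement #4
  pos 14: 'e' -> replacement #5
Total replacements: 5

5


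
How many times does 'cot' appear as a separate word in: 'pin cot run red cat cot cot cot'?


Scanning each word for exact match 'cot':
  Word 1: 'pin' -> no
  Word 2: 'cot' -> MATCH
  Word 3: 'run' -> no
  Word 4: 'red' -> no
  Word 5: 'cat' -> no
  Word 6: 'cot' -> MATCH
  Word 7: 'cot' -> MATCH
  Word 8: 'cot' -> MATCH
Total matches: 4

4


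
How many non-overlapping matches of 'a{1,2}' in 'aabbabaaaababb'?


Pattern 'a{1,2}' matches between 1 and 2 consecutive a's (greedy).
String: 'aabbabaaaababb'
Finding runs of a's and applying greedy matching:
  Run at pos 0: 'aa' (length 2)
  Run at pos 4: 'a' (length 1)
  Run at pos 6: 'aaaa' (length 4)
  Run at pos 11: 'a' (length 1)
Matches: ['aa', 'a', 'aa', 'aa', 'a']
Count: 5

5


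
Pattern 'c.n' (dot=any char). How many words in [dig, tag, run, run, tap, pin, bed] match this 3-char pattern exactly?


Pattern 'c.n' means: starts with 'c', any single char, ends with 'n'.
Checking each word (must be exactly 3 chars):
  'dig' (len=3): no
  'tag' (len=3): no
  'run' (len=3): no
  'run' (len=3): no
  'tap' (len=3): no
  'pin' (len=3): no
  'bed' (len=3): no
Matching words: []
Total: 0

0


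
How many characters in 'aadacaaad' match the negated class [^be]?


Negated class [^be] matches any char NOT in {b, e}
Scanning 'aadacaaad':
  pos 0: 'a' -> MATCH
  pos 1: 'a' -> MATCH
  pos 2: 'd' -> MATCH
  pos 3: 'a' -> MATCH
  pos 4: 'c' -> MATCH
  pos 5: 'a' -> MATCH
  pos 6: 'a' -> MATCH
  pos 7: 'a' -> MATCH
  pos 8: 'd' -> MATCH
Total matches: 9

9


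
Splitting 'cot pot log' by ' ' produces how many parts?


Splitting by ' ' breaks the string at each occurrence of the separator.
Text: 'cot pot log'
Parts after split:
  Part 1: 'cot'
  Part 2: 'pot'
  Part 3: 'log'
Total parts: 3

3


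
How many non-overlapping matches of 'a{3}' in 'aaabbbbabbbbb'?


Pattern 'a{3}' matches exactly 3 consecutive a's (greedy, non-overlapping).
String: 'aaabbbbabbbbb'
Scanning for runs of a's:
  Run at pos 0: 'aaa' (length 3) -> 1 match(es)
  Run at pos 7: 'a' (length 1) -> 0 match(es)
Matches found: ['aaa']
Total: 1

1


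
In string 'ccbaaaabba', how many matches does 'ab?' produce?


Pattern 'ab?' matches 'a' optionally followed by 'b'.
String: 'ccbaaaabba'
Scanning left to right for 'a' then checking next char:
  Match 1: 'a' (a not followed by b)
  Match 2: 'a' (a not followed by b)
  Match 3: 'a' (a not followed by b)
  Match 4: 'ab' (a followed by b)
  Match 5: 'a' (a not followed by b)
Total matches: 5

5


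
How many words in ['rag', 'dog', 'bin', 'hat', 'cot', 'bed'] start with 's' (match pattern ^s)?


Pattern ^s anchors to start of word. Check which words begin with 's':
  'rag' -> no
  'dog' -> no
  'bin' -> no
  'hat' -> no
  'cot' -> no
  'bed' -> no
Matching words: []
Count: 0

0


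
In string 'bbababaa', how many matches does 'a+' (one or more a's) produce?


Pattern 'a+' matches one or more consecutive a's.
String: 'bbababaa'
Scanning for runs of a:
  Match 1: 'a' (length 1)
  Match 2: 'a' (length 1)
  Match 3: 'aa' (length 2)
Total matches: 3

3


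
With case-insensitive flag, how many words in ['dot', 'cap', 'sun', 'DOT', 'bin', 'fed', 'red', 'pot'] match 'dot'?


Case-insensitive matching: compare each word's lowercase form to 'dot'.
  'dot' -> lower='dot' -> MATCH
  'cap' -> lower='cap' -> no
  'sun' -> lower='sun' -> no
  'DOT' -> lower='dot' -> MATCH
  'bin' -> lower='bin' -> no
  'fed' -> lower='fed' -> no
  'red' -> lower='red' -> no
  'pot' -> lower='pot' -> no
Matches: ['dot', 'DOT']
Count: 2

2


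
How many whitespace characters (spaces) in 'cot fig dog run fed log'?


\s matches whitespace characters (spaces, tabs, etc.).
Text: 'cot fig dog run fed log'
This text has 6 words separated by spaces.
Number of spaces = number of words - 1 = 6 - 1 = 5

5


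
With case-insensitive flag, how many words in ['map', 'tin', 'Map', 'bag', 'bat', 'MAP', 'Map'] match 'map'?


Case-insensitive matching: compare each word's lowercase form to 'map'.
  'map' -> lower='map' -> MATCH
  'tin' -> lower='tin' -> no
  'Map' -> lower='map' -> MATCH
  'bag' -> lower='bag' -> no
  'bat' -> lower='bat' -> no
  'MAP' -> lower='map' -> MATCH
  'Map' -> lower='map' -> MATCH
Matches: ['map', 'Map', 'MAP', 'Map']
Count: 4

4


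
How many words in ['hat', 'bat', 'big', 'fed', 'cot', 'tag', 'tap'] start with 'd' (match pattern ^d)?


Pattern ^d anchors to start of word. Check which words begin with 'd':
  'hat' -> no
  'bat' -> no
  'big' -> no
  'fed' -> no
  'cot' -> no
  'tag' -> no
  'tap' -> no
Matching words: []
Count: 0

0


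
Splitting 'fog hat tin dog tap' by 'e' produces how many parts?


Splitting by 'e' breaks the string at each occurrence of the separator.
Text: 'fog hat tin dog tap'
Parts after split:
  Part 1: 'fog hat tin dog tap'
Total parts: 1

1


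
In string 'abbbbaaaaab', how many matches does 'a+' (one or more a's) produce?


Pattern 'a+' matches one or more consecutive a's.
String: 'abbbbaaaaab'
Scanning for runs of a:
  Match 1: 'a' (length 1)
  Match 2: 'aaaaa' (length 5)
Total matches: 2

2


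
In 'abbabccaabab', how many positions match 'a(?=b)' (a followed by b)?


Lookahead 'a(?=b)' matches 'a' only when followed by 'b'.
String: 'abbabccaabab'
Checking each position where char is 'a':
  pos 0: 'a' -> MATCH (next='b')
  pos 3: 'a' -> MATCH (next='b')
  pos 7: 'a' -> no (next='a')
  pos 8: 'a' -> MATCH (next='b')
  pos 10: 'a' -> MATCH (next='b')
Matching positions: [0, 3, 8, 10]
Count: 4

4


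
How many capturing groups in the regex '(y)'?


To count capturing groups, count each '(' that starts a group.
Pattern: '(y)'
Walking through the pattern:
  Position 0: '(' -> group #1
Total capturing groups: 1

1


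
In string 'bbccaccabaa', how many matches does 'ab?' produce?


Pattern 'ab?' matches 'a' optionally followed by 'b'.
String: 'bbccaccabaa'
Scanning left to right for 'a' then checking next char:
  Match 1: 'a' (a not followed by b)
  Match 2: 'ab' (a followed by b)
  Match 3: 'a' (a not followed by b)
  Match 4: 'a' (a not followed by b)
Total matches: 4

4


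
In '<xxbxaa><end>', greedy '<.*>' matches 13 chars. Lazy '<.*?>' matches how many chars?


Greedy '<.*>' tries to match as MUCH as possible.
Lazy '<.*?>' tries to match as LITTLE as possible.

String: '<xxbxaa><end>'
Greedy '<.*>' starts at first '<' and extends to the LAST '>': '<xxbxaa><end>' (13 chars)
Lazy '<.*?>' starts at first '<' and stops at the FIRST '>': '<xxbxaa>' (8 chars)

8


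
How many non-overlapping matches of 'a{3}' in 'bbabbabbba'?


Pattern 'a{3}' matches exactly 3 consecutive a's (greedy, non-overlapping).
String: 'bbabbabbba'
Scanning for runs of a's:
  Run at pos 2: 'a' (length 1) -> 0 match(es)
  Run at pos 5: 'a' (length 1) -> 0 match(es)
  Run at pos 9: 'a' (length 1) -> 0 match(es)
Matches found: []
Total: 0

0


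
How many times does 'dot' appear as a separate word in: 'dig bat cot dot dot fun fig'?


Scanning each word for exact match 'dot':
  Word 1: 'dig' -> no
  Word 2: 'bat' -> no
  Word 3: 'cot' -> no
  Word 4: 'dot' -> MATCH
  Word 5: 'dot' -> MATCH
  Word 6: 'fun' -> no
  Word 7: 'fig' -> no
Total matches: 2

2


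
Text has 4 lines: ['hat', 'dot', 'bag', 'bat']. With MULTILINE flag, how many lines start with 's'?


With MULTILINE flag, ^ matches the start of each line.
Lines: ['hat', 'dot', 'bag', 'bat']
Checking which lines start with 's':
  Line 1: 'hat' -> no
  Line 2: 'dot' -> no
  Line 3: 'bag' -> no
  Line 4: 'bat' -> no
Matching lines: []
Count: 0

0


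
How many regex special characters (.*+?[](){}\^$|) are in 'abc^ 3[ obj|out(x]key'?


Regex special characters are: . * + ? [ ] ( ) { } \ ^ $ |
Scanning 'abc^ 3[ obj|out(x]key':
  pos 3: '^' -> SPECIAL
  pos 6: '[' -> SPECIAL
  pos 11: '|' -> SPECIAL
  pos 15: '(' -> SPECIAL
  pos 17: ']' -> SPECIAL
Special chars found: ['^', '[', '|', '(', ']']
Total: 5

5


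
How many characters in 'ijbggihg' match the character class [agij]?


Character class [agij] matches any of: {a, g, i, j}
Scanning string 'ijbggihg' character by character:
  pos 0: 'i' -> MATCH
  pos 1: 'j' -> MATCH
  pos 2: 'b' -> no
  pos 3: 'g' -> MATCH
  pos 4: 'g' -> MATCH
  pos 5: 'i' -> MATCH
  pos 6: 'h' -> no
  pos 7: 'g' -> MATCH
Total matches: 6

6


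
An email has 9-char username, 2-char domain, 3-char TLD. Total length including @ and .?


An email address has format: username@domain.tld
Username length: 9
'@' character: 1
Domain length: 2
'.' character: 1
TLD length: 3
Total = 9 + 1 + 2 + 1 + 3 = 16

16


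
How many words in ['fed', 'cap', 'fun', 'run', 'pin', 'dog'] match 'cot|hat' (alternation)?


Alternation 'cot|hat' matches either 'cot' or 'hat'.
Checking each word:
  'fed' -> no
  'cap' -> no
  'fun' -> no
  'run' -> no
  'pin' -> no
  'dog' -> no
Matches: []
Count: 0

0


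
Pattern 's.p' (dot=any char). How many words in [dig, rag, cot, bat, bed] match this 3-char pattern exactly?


Pattern 's.p' means: starts with 's', any single char, ends with 'p'.
Checking each word (must be exactly 3 chars):
  'dig' (len=3): no
  'rag' (len=3): no
  'cot' (len=3): no
  'bat' (len=3): no
  'bed' (len=3): no
Matching words: []
Total: 0

0


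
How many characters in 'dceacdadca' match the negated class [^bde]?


Negated class [^bde] matches any char NOT in {b, d, e}
Scanning 'dceacdadca':
  pos 0: 'd' -> no (excluded)
  pos 1: 'c' -> MATCH
  pos 2: 'e' -> no (excluded)
  pos 3: 'a' -> MATCH
  pos 4: 'c' -> MATCH
  pos 5: 'd' -> no (excluded)
  pos 6: 'a' -> MATCH
  pos 7: 'd' -> no (excluded)
  pos 8: 'c' -> MATCH
  pos 9: 'a' -> MATCH
Total matches: 6

6


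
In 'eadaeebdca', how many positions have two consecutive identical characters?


Looking for consecutive identical characters in 'eadaeebdca':
  pos 0-1: 'e' vs 'a' -> different
  pos 1-2: 'a' vs 'd' -> different
  pos 2-3: 'd' vs 'a' -> different
  pos 3-4: 'a' vs 'e' -> different
  pos 4-5: 'e' vs 'e' -> MATCH ('ee')
  pos 5-6: 'e' vs 'b' -> different
  pos 6-7: 'b' vs 'd' -> different
  pos 7-8: 'd' vs 'c' -> different
  pos 8-9: 'c' vs 'a' -> different
Consecutive identical pairs: ['ee']
Count: 1

1


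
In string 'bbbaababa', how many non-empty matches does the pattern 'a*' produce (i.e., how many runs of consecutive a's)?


Pattern 'a*' matches zero or more a's. We want non-empty runs of consecutive a's.
String: 'bbbaababa'
Walking through the string to find runs of a's:
  Run 1: positions 3-4 -> 'aa'
  Run 2: positions 6-6 -> 'a'
  Run 3: positions 8-8 -> 'a'
Non-empty runs found: ['aa', 'a', 'a']
Count: 3

3


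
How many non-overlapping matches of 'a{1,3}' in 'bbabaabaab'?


Pattern 'a{1,3}' matches between 1 and 3 consecutive a's (greedy).
String: 'bbabaabaab'
Finding runs of a's and applying greedy matching:
  Run at pos 2: 'a' (length 1)
  Run at pos 4: 'aa' (length 2)
  Run at pos 7: 'aa' (length 2)
Matches: ['a', 'aa', 'aa']
Count: 3

3


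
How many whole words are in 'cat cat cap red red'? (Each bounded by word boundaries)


Word boundaries (\b) mark the start/end of each word.
Text: 'cat cat cap red red'
Splitting by whitespace:
  Word 1: 'cat'
  Word 2: 'cat'
  Word 3: 'cap'
  Word 4: 'red'
  Word 5: 'red'
Total whole words: 5

5


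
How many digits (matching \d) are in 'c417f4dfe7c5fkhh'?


\d matches any digit 0-9.
Scanning 'c417f4dfe7c5fkhh':
  pos 1: '4' -> DIGIT
  pos 2: '1' -> DIGIT
  pos 3: '7' -> DIGIT
  pos 5: '4' -> DIGIT
  pos 9: '7' -> DIGIT
  pos 11: '5' -> DIGIT
Digits found: ['4', '1', '7', '4', '7', '5']
Total: 6

6


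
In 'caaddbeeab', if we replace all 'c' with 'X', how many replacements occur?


re.sub('c', 'X', text) replaces every occurrence of 'c' with 'X'.
Text: 'caaddbeeab'
Scanning for 'c':
  pos 0: 'c' -> replacement #1
Total replacements: 1

1


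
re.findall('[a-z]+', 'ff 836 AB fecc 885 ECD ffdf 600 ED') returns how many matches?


Pattern '[a-z]+' finds one or more lowercase letters.
Text: 'ff 836 AB fecc 885 ECD ffdf 600 ED'
Scanning for matches:
  Match 1: 'ff'
  Match 2: 'fecc'
  Match 3: 'ffdf'
Total matches: 3

3


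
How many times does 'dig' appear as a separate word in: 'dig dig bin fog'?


Scanning each word for exact match 'dig':
  Word 1: 'dig' -> MATCH
  Word 2: 'dig' -> MATCH
  Word 3: 'bin' -> no
  Word 4: 'fog' -> no
Total matches: 2

2


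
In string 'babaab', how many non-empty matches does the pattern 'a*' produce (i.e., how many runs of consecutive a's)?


Pattern 'a*' matches zero or more a's. We want non-empty runs of consecutive a's.
String: 'babaab'
Walking through the string to find runs of a's:
  Run 1: positions 1-1 -> 'a'
  Run 2: positions 3-4 -> 'aa'
Non-empty runs found: ['a', 'aa']
Count: 2

2


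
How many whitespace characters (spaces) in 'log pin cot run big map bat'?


\s matches whitespace characters (spaces, tabs, etc.).
Text: 'log pin cot run big map bat'
This text has 7 words separated by spaces.
Number of spaces = number of words - 1 = 7 - 1 = 6

6


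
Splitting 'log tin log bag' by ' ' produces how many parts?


Splitting by ' ' breaks the string at each occurrence of the separator.
Text: 'log tin log bag'
Parts after split:
  Part 1: 'log'
  Part 2: 'tin'
  Part 3: 'log'
  Part 4: 'bag'
Total parts: 4

4


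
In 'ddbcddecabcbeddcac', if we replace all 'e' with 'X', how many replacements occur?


re.sub('e', 'X', text) replaces every occurrence of 'e' with 'X'.
Text: 'ddbcddecabcbeddcac'
Scanning for 'e':
  pos 6: 'e' -> replacement #1
  pos 12: 'e' -> replacement #2
Total replacements: 2

2


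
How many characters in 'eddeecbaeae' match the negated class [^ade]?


Negated class [^ade] matches any char NOT in {a, d, e}
Scanning 'eddeecbaeae':
  pos 0: 'e' -> no (excluded)
  pos 1: 'd' -> no (excluded)
  pos 2: 'd' -> no (excluded)
  pos 3: 'e' -> no (excluded)
  pos 4: 'e' -> no (excluded)
  pos 5: 'c' -> MATCH
  pos 6: 'b' -> MATCH
  pos 7: 'a' -> no (excluded)
  pos 8: 'e' -> no (excluded)
  pos 9: 'a' -> no (excluded)
  pos 10: 'e' -> no (excluded)
Total matches: 2

2


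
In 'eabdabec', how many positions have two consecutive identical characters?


Looking for consecutive identical characters in 'eabdabec':
  pos 0-1: 'e' vs 'a' -> different
  pos 1-2: 'a' vs 'b' -> different
  pos 2-3: 'b' vs 'd' -> different
  pos 3-4: 'd' vs 'a' -> different
  pos 4-5: 'a' vs 'b' -> different
  pos 5-6: 'b' vs 'e' -> different
  pos 6-7: 'e' vs 'c' -> different
Consecutive identical pairs: []
Count: 0

0


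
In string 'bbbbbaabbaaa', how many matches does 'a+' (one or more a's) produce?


Pattern 'a+' matches one or more consecutive a's.
String: 'bbbbbaabbaaa'
Scanning for runs of a:
  Match 1: 'aa' (length 2)
  Match 2: 'aaa' (length 3)
Total matches: 2

2


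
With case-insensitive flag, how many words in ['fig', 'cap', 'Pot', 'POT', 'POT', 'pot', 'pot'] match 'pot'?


Case-insensitive matching: compare each word's lowercase form to 'pot'.
  'fig' -> lower='fig' -> no
  'cap' -> lower='cap' -> no
  'Pot' -> lower='pot' -> MATCH
  'POT' -> lower='pot' -> MATCH
  'POT' -> lower='pot' -> MATCH
  'pot' -> lower='pot' -> MATCH
  'pot' -> lower='pot' -> MATCH
Matches: ['Pot', 'POT', 'POT', 'pot', 'pot']
Count: 5

5


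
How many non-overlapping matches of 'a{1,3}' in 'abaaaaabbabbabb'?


Pattern 'a{1,3}' matches between 1 and 3 consecutive a's (greedy).
String: 'abaaaaabbabbabb'
Finding runs of a's and applying greedy matching:
  Run at pos 0: 'a' (length 1)
  Run at pos 2: 'aaaaa' (length 5)
  Run at pos 9: 'a' (length 1)
  Run at pos 12: 'a' (length 1)
Matches: ['a', 'aaa', 'aa', 'a', 'a']
Count: 5

5


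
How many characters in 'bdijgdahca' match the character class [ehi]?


Character class [ehi] matches any of: {e, h, i}
Scanning string 'bdijgdahca' character by character:
  pos 0: 'b' -> no
  pos 1: 'd' -> no
  pos 2: 'i' -> MATCH
  pos 3: 'j' -> no
  pos 4: 'g' -> no
  pos 5: 'd' -> no
  pos 6: 'a' -> no
  pos 7: 'h' -> MATCH
  pos 8: 'c' -> no
  pos 9: 'a' -> no
Total matches: 2

2


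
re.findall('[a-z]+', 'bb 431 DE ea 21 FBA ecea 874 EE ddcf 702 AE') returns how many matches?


Pattern '[a-z]+' finds one or more lowercase letters.
Text: 'bb 431 DE ea 21 FBA ecea 874 EE ddcf 702 AE'
Scanning for matches:
  Match 1: 'bb'
  Match 2: 'ea'
  Match 3: 'ecea'
  Match 4: 'ddcf'
Total matches: 4

4


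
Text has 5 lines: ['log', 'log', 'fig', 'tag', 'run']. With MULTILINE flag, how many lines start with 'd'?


With MULTILINE flag, ^ matches the start of each line.
Lines: ['log', 'log', 'fig', 'tag', 'run']
Checking which lines start with 'd':
  Line 1: 'log' -> no
  Line 2: 'log' -> no
  Line 3: 'fig' -> no
  Line 4: 'tag' -> no
  Line 5: 'run' -> no
Matching lines: []
Count: 0

0


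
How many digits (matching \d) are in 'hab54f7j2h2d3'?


\d matches any digit 0-9.
Scanning 'hab54f7j2h2d3':
  pos 3: '5' -> DIGIT
  pos 4: '4' -> DIGIT
  pos 6: '7' -> DIGIT
  pos 8: '2' -> DIGIT
  pos 10: '2' -> DIGIT
  pos 12: '3' -> DIGIT
Digits found: ['5', '4', '7', '2', '2', '3']
Total: 6

6


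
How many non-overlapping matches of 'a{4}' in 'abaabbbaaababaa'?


Pattern 'a{4}' matches exactly 4 consecutive a's (greedy, non-overlapping).
String: 'abaabbbaaababaa'
Scanning for runs of a's:
  Run at pos 0: 'a' (length 1) -> 0 match(es)
  Run at pos 2: 'aa' (length 2) -> 0 match(es)
  Run at pos 7: 'aaa' (length 3) -> 0 match(es)
  Run at pos 11: 'a' (length 1) -> 0 match(es)
  Run at pos 13: 'aa' (length 2) -> 0 match(es)
Matches found: []
Total: 0

0


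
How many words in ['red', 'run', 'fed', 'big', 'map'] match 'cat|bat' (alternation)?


Alternation 'cat|bat' matches either 'cat' or 'bat'.
Checking each word:
  'red' -> no
  'run' -> no
  'fed' -> no
  'big' -> no
  'map' -> no
Matches: []
Count: 0

0


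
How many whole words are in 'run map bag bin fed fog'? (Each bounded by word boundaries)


Word boundaries (\b) mark the start/end of each word.
Text: 'run map bag bin fed fog'
Splitting by whitespace:
  Word 1: 'run'
  Word 2: 'map'
  Word 3: 'bag'
  Word 4: 'bin'
  Word 5: 'fed'
  Word 6: 'fog'
Total whole words: 6

6


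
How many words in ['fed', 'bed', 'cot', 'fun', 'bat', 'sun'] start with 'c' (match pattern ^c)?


Pattern ^c anchors to start of word. Check which words begin with 'c':
  'fed' -> no
  'bed' -> no
  'cot' -> MATCH (starts with 'c')
  'fun' -> no
  'bat' -> no
  'sun' -> no
Matching words: ['cot']
Count: 1

1


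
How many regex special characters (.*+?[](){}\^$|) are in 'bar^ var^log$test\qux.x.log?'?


Regex special characters are: . * + ? [ ] ( ) { } \ ^ $ |
Scanning 'bar^ var^log$test\qux.x.log?':
  pos 3: '^' -> SPECIAL
  pos 8: '^' -> SPECIAL
  pos 12: '$' -> SPECIAL
  pos 17: '\' -> SPECIAL
  pos 21: '.' -> SPECIAL
  pos 23: '.' -> SPECIAL
  pos 27: '?' -> SPECIAL
Special chars found: ['^', '^', '$', '\\', '.', '.', '?']
Total: 7

7


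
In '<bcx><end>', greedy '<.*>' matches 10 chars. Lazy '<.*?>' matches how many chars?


Greedy '<.*>' tries to match as MUCH as possible.
Lazy '<.*?>' tries to match as LITTLE as possible.

String: '<bcx><end>'
Greedy '<.*>' starts at first '<' and extends to the LAST '>': '<bcx><end>' (10 chars)
Lazy '<.*?>' starts at first '<' and stops at the FIRST '>': '<bcx>' (5 chars)

5


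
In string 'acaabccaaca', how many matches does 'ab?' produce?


Pattern 'ab?' matches 'a' optionally followed by 'b'.
String: 'acaabccaaca'
Scanning left to right for 'a' then checking next char:
  Match 1: 'a' (a not followed by b)
  Match 2: 'a' (a not followed by b)
  Match 3: 'ab' (a followed by b)
  Match 4: 'a' (a not followed by b)
  Match 5: 'a' (a not followed by b)
  Match 6: 'a' (a not followed by b)
Total matches: 6

6


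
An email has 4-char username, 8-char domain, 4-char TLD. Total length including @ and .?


An email address has format: username@domain.tld
Username length: 4
'@' character: 1
Domain length: 8
'.' character: 1
TLD length: 4
Total = 4 + 1 + 8 + 1 + 4 = 18

18


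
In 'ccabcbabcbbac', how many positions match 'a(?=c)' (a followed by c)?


Lookahead 'a(?=c)' matches 'a' only when followed by 'c'.
String: 'ccabcbabcbbac'
Checking each position where char is 'a':
  pos 2: 'a' -> no (next='b')
  pos 6: 'a' -> no (next='b')
  pos 11: 'a' -> MATCH (next='c')
Matching positions: [11]
Count: 1

1


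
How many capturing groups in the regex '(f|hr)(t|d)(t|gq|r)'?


To count capturing groups, count each '(' that starts a group.
Pattern: '(f|hr)(t|d)(t|gq|r)'
Walking through the pattern:
  Position 0: '(' -> group #1
  Position 6: '(' -> group #2
  Position 11: '(' -> group #3
Total capturing groups: 3

3


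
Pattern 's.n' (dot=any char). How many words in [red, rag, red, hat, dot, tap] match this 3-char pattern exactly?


Pattern 's.n' means: starts with 's', any single char, ends with 'n'.
Checking each word (must be exactly 3 chars):
  'red' (len=3): no
  'rag' (len=3): no
  'red' (len=3): no
  'hat' (len=3): no
  'dot' (len=3): no
  'tap' (len=3): no
Matching words: []
Total: 0

0


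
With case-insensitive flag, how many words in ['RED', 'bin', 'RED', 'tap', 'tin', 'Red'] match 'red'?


Case-insensitive matching: compare each word's lowercase form to 'red'.
  'RED' -> lower='red' -> MATCH
  'bin' -> lower='bin' -> no
  'RED' -> lower='red' -> MATCH
  'tap' -> lower='tap' -> no
  'tin' -> lower='tin' -> no
  'Red' -> lower='red' -> MATCH
Matches: ['RED', 'RED', 'Red']
Count: 3

3


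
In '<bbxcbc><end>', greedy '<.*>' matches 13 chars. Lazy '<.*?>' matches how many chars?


Greedy '<.*>' tries to match as MUCH as possible.
Lazy '<.*?>' tries to match as LITTLE as possible.

String: '<bbxcbc><end>'
Greedy '<.*>' starts at first '<' and extends to the LAST '>': '<bbxcbc><end>' (13 chars)
Lazy '<.*?>' starts at first '<' and stops at the FIRST '>': '<bbxcbc>' (8 chars)

8


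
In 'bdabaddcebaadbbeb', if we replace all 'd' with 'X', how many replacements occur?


re.sub('d', 'X', text) replaces every occurrence of 'd' with 'X'.
Text: 'bdabaddcebaadbbeb'
Scanning for 'd':
  pos 1: 'd' -> replacement #1
  pos 5: 'd' -> replacement #2
  pos 6: 'd' -> replacement #3
  pos 12: 'd' -> replacement #4
Total replacements: 4

4


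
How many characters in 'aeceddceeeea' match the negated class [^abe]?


Negated class [^abe] matches any char NOT in {a, b, e}
Scanning 'aeceddceeeea':
  pos 0: 'a' -> no (excluded)
  pos 1: 'e' -> no (excluded)
  pos 2: 'c' -> MATCH
  pos 3: 'e' -> no (excluded)
  pos 4: 'd' -> MATCH
  pos 5: 'd' -> MATCH
  pos 6: 'c' -> MATCH
  pos 7: 'e' -> no (excluded)
  pos 8: 'e' -> no (excluded)
  pos 9: 'e' -> no (excluded)
  pos 10: 'e' -> no (excluded)
  pos 11: 'a' -> no (excluded)
Total matches: 4

4


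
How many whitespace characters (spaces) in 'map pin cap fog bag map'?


\s matches whitespace characters (spaces, tabs, etc.).
Text: 'map pin cap fog bag map'
This text has 6 words separated by spaces.
Number of spaces = number of words - 1 = 6 - 1 = 5

5


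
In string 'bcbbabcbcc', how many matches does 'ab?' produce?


Pattern 'ab?' matches 'a' optionally followed by 'b'.
String: 'bcbbabcbcc'
Scanning left to right for 'a' then checking next char:
  Match 1: 'ab' (a followed by b)
Total matches: 1

1


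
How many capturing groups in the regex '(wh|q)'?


To count capturing groups, count each '(' that starts a group.
Pattern: '(wh|q)'
Walking through the pattern:
  Position 0: '(' -> group #1
Total capturing groups: 1

1


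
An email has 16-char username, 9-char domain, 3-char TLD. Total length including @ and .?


An email address has format: username@domain.tld
Username length: 16
'@' character: 1
Domain length: 9
'.' character: 1
TLD length: 3
Total = 16 + 1 + 9 + 1 + 3 = 30

30


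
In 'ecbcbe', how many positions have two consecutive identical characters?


Looking for consecutive identical characters in 'ecbcbe':
  pos 0-1: 'e' vs 'c' -> different
  pos 1-2: 'c' vs 'b' -> different
  pos 2-3: 'b' vs 'c' -> different
  pos 3-4: 'c' vs 'b' -> different
  pos 4-5: 'b' vs 'e' -> different
Consecutive identical pairs: []
Count: 0

0


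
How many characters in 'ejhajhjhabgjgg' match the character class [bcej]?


Character class [bcej] matches any of: {b, c, e, j}
Scanning string 'ejhajhjhabgjgg' character by character:
  pos 0: 'e' -> MATCH
  pos 1: 'j' -> MATCH
  pos 2: 'h' -> no
  pos 3: 'a' -> no
  pos 4: 'j' -> MATCH
  pos 5: 'h' -> no
  pos 6: 'j' -> MATCH
  pos 7: 'h' -> no
  pos 8: 'a' -> no
  pos 9: 'b' -> MATCH
  pos 10: 'g' -> no
  pos 11: 'j' -> MATCH
  pos 12: 'g' -> no
  pos 13: 'g' -> no
Total matches: 6

6


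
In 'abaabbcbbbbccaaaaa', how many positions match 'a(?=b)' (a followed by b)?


Lookahead 'a(?=b)' matches 'a' only when followed by 'b'.
String: 'abaabbcbbbbccaaaaa'
Checking each position where char is 'a':
  pos 0: 'a' -> MATCH (next='b')
  pos 2: 'a' -> no (next='a')
  pos 3: 'a' -> MATCH (next='b')
  pos 13: 'a' -> no (next='a')
  pos 14: 'a' -> no (next='a')
  pos 15: 'a' -> no (next='a')
  pos 16: 'a' -> no (next='a')
Matching positions: [0, 3]
Count: 2

2


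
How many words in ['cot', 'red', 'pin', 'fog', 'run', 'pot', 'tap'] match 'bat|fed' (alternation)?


Alternation 'bat|fed' matches either 'bat' or 'fed'.
Checking each word:
  'cot' -> no
  'red' -> no
  'pin' -> no
  'fog' -> no
  'run' -> no
  'pot' -> no
  'tap' -> no
Matches: []
Count: 0

0


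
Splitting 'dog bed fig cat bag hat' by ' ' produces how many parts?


Splitting by ' ' breaks the string at each occurrence of the separator.
Text: 'dog bed fig cat bag hat'
Parts after split:
  Part 1: 'dog'
  Part 2: 'bed'
  Part 3: 'fig'
  Part 4: 'cat'
  Part 5: 'bag'
  Part 6: 'hat'
Total parts: 6

6


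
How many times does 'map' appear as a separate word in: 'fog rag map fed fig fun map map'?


Scanning each word for exact match 'map':
  Word 1: 'fog' -> no
  Word 2: 'rag' -> no
  Word 3: 'map' -> MATCH
  Word 4: 'fed' -> no
  Word 5: 'fig' -> no
  Word 6: 'fun' -> no
  Word 7: 'map' -> MATCH
  Word 8: 'map' -> MATCH
Total matches: 3

3


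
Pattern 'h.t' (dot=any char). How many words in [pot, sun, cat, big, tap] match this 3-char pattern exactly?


Pattern 'h.t' means: starts with 'h', any single char, ends with 't'.
Checking each word (must be exactly 3 chars):
  'pot' (len=3): no
  'sun' (len=3): no
  'cat' (len=3): no
  'big' (len=3): no
  'tap' (len=3): no
Matching words: []
Total: 0

0


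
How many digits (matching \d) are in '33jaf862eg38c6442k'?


\d matches any digit 0-9.
Scanning '33jaf862eg38c6442k':
  pos 0: '3' -> DIGIT
  pos 1: '3' -> DIGIT
  pos 5: '8' -> DIGIT
  pos 6: '6' -> DIGIT
  pos 7: '2' -> DIGIT
  pos 10: '3' -> DIGIT
  pos 11: '8' -> DIGIT
  pos 13: '6' -> DIGIT
  pos 14: '4' -> DIGIT
  pos 15: '4' -> DIGIT
  pos 16: '2' -> DIGIT
Digits found: ['3', '3', '8', '6', '2', '3', '8', '6', '4', '4', '2']
Total: 11

11


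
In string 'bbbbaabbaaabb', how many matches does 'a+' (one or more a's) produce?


Pattern 'a+' matches one or more consecutive a's.
String: 'bbbbaabbaaabb'
Scanning for runs of a:
  Match 1: 'aa' (length 2)
  Match 2: 'aaa' (length 3)
Total matches: 2

2
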